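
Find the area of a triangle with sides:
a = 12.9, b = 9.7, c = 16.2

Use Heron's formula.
s = (12.9 + 9.7 + 16.2)/2 = 38.8/2 = 19.4
s − a = 6.5, s − b = 9.7, s − c = 3.2
s(s−a)(s−b)(s−c) = 19.4·6.5·9.7·3.2 ≈ 3914.14
Area = √3914.14 ≈ 62.5631

Area = 62.56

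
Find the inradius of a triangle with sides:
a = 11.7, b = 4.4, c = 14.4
r = Area/s where s is the semi-perimeter.
s = (11.7 + 4.4 + 14.4)/2 = 30.5/2 = 15.25
Area = √(s(s−a)(s−b)(s−c)) = √(15.25·3.55·10.85·0.85) ≈ √499.283 ≈ 22.3446
r ≈ 22.3446/15.25 ≈ 1.46522

r = 1.465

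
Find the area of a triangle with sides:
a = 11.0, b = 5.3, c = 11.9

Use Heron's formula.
s = (11.0 + 5.3 + 11.9)/2 = 28.2/2 = 14.1
s − a = 3.1, s − b = 8.8, s − c = 2.2
s(s−a)(s−b)(s−c) = 14.1·3.1·8.8·2.2 ≈ 846.226
Area = √846.226 ≈ 29.09

Area = 29.09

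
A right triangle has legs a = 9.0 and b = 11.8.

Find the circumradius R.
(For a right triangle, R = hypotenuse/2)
Hypotenuse c = √(a² + b²) = √(81 + 139.24) = √220.24 ≈ 14.8405
R = c/2 ≈ 14.8405/2 ≈ 7.42024

R = 7.42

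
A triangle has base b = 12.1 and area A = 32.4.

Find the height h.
A = ½·b·h  ⇒  h = 2A/b = 2·32.4/12.1 = 64.8/12.1 ≈ 5.35537

h = 5.355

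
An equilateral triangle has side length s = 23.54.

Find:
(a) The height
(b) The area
(a) The height splits the triangle into two 30-60-90 halves: h = s·√3/2 = 23.54·1.73205/2 ≈ 40.7725/2 ≈ 20.3862
(b) Area = (√3/4)·s² = (√3/4)·23.54² = (√3/4)·554.1316 ≈ 0.433013·554.1316 ≈ 239.946

Height = 20.39, Area = 239.9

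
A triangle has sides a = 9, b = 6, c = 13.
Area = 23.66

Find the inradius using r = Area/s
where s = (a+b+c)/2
s = (9 + 6 + 13)/2 = 28/2 = 14
r = Area/s = 23.66/14 ≈ 1.69

r = 1.69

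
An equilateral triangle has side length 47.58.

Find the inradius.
r = Area/s with s the semi-perimeter.
Area = (√3/4)·47.58² = (√3/4)·2263.8564 ≈ 0.433013·2263.8564 ≈ 980.279
s = 3·47.58/2 = 71.37
r ≈ 980.279/71.37 ≈ 13.7352
(Equivalently r = side/(2√3) = 47.58/3.4641 ≈ 13.7352.)

r = 13.74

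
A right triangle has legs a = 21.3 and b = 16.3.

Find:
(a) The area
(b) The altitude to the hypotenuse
(a) The legs are perpendicular, so Area = ½·a·b = ½·21.3·16.3 = ½·347.19 = 173.595
(b) Hypotenuse c = √(a² + b²) = √(453.69 + 265.69) = √719.38 ≈ 26.8213
    Area = ½·c·h_c  ⇒  h_c = 2·Area/c = 347.19/26.8213 ≈ 12.9446

Area = 173.595, h_c = 12.94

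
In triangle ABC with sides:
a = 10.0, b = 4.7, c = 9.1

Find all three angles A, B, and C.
Law of cosines for each angle (a² = 100, b² = 22.09, c² = 82.81):
cos(A) = (b² + c² − a²)/(2bc) = (22.09 + 82.81 − 100)/(2·4.7·9.1) = 4.9/85.54 ≈ 0.0572831  ⇒  A ≈ 86.7161°
cos(B) = (a² + c² − b²)/(2ac) = (100 + 82.81 − 22.09)/(2·10.0·9.1) = 160.72/182 ≈ 0.883077  ⇒  B ≈ 27.9842°
cos(C) = (a² + b² − c²)/(2ab) = (100 + 22.09 − 82.81)/(2·10.0·4.7) = 39.28/94 ≈ 0.417872  ⇒  C ≈ 65.2997°
Check: A + B + C ≈ 180°

A = 86.72°, B = 27.98°, C = 65.3°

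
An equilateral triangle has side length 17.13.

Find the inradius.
r = Area/s with s the semi-perimeter.
Area = (√3/4)·17.13² = (√3/4)·293.4369 ≈ 0.433013·293.4369 ≈ 127.062
s = 3·17.13/2 = 25.695
r ≈ 127.062/25.695 ≈ 4.94501
(Equivalently r = side/(2√3) = 17.13/3.4641 ≈ 4.94501.)

r = 4.945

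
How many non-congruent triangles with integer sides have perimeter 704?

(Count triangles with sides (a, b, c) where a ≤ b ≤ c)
Let a ≤ b ≤ c with a + b + c = 704. The only binding inequality is a + b > c, i.e. 704 − c > c, so c < 704/2; and c ≥ 704/3 since c is the largest side.
So 235 ≤ c ≤ 351. For each c, b runs from ⌈(704 − c)/2⌉ up to c (then a = 704 − b − c satisfies 1 ≤ a ≤ b automatically), giving c − ⌈(704 − c)/2⌉ + 1 choices.
Summing over c: 1 + 3 + 4 + 6 + … + 174 + 175  (117 terms, c = 235, …, 351) = 10325
Check (closed form: nearest integer to p²/48 for even p, (p+3)²/48 for odd p): 704²/48 = 495616/48 ≈ 10325.33 → 10325

10325 triangles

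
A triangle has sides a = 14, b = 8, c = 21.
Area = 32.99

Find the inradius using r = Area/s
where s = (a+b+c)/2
s = (14 + 8 + 21)/2 = 43/2 = 21.5
r = Area/s = 32.99/21.5 ≈ 1.53442

r = 1.534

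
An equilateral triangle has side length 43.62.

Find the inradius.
r = Area/s with s the semi-perimeter.
Area = (√3/4)·43.62² = (√3/4)·1902.7044 ≈ 0.433013·1902.7044 ≈ 823.895
s = 3·43.62/2 = 65.43
r ≈ 823.895/65.43 ≈ 12.592
(Equivalently r = side/(2√3) = 43.62/3.4641 ≈ 12.592.)

r = 12.59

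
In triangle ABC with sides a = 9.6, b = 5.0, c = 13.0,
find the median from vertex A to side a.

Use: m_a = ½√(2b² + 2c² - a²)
m_a = ½√(2·5.0² + 2·13.0² − 9.6²) = ½√(2·25 + 2·169 − 92.16) = ½√(50 + 338 − 92.16) = ½√295.84
√295.84 ≈ 17.2, so m_a ≈ 8.6

m_a = 8.6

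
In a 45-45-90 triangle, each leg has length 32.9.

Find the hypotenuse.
In a 45-45-90 triangle the sides are in ratio 1 : 1 : √2, so hypotenuse = leg·√2.
Hypotenuse = 32.9·√2 ≈ 32.9·1.41421 ≈ 46.5276

Hypotenuse = 32.9√2 = 46.53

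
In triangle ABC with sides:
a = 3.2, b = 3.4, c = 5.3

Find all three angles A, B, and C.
Law of cosines for each angle (a² = 10.24, b² = 11.56, c² = 28.09):
cos(A) = (b² + c² − a²)/(2bc) = (11.56 + 28.09 − 10.24)/(2·3.4·5.3) = 29.41/36.04 ≈ 0.816038  ⇒  A ≈ 35.3099°
cos(B) = (a² + c² − b²)/(2ac) = (10.24 + 28.09 − 11.56)/(2·3.2·5.3) = 26.77/33.92 ≈ 0.78921  ⇒  B ≈ 37.8883°
cos(C) = (a² + b² − c²)/(2ab) = (10.24 + 11.56 − 28.09)/(2·3.2·3.4) = -6.29/21.76 ≈ -0.289062  ⇒  C ≈ 106.802°
Check: A + B + C ≈ 180°

A = 35.31°, B = 37.89°, C = 106.8°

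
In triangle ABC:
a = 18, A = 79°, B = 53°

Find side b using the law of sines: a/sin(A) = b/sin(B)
a/sin(A) = b/sin(B)  ⇒  b = a·sin(B)/sin(A) = 18·sin(53°)/sin(79°)
sin(53°) ≈ 0.798636, sin(79°) ≈ 0.981627
b ≈ 18·0.798636/0.981627 ≈ 14.3754/0.981627 ≈ 14.6445

b = 14.64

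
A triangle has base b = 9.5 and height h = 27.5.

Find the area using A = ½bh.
A = ½·b·h = ½·9.5·27.5 = ½·261.25 = 130.625

Area = 130.625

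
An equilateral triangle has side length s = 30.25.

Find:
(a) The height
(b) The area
(a) The height splits the triangle into two 30-60-90 halves: h = s·√3/2 = 30.25·1.73205/2 ≈ 52.3945/2 ≈ 26.1973
(b) Area = (√3/4)·s² = (√3/4)·30.25² = (√3/4)·915.0625 ≈ 0.433013·915.0625 ≈ 396.234

Height = 26.2, Area = 396.2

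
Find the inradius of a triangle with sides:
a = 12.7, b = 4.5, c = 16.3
r = Area/s where s is the semi-perimeter.
s = (12.7 + 4.5 + 16.3)/2 = 33.5/2 = 16.75
Area = √(s(s−a)(s−b)(s−c)) = √(16.75·4.05·12.25·0.45) ≈ √373.954 ≈ 19.3379
r ≈ 19.3379/16.75 ≈ 1.1545

r = 1.155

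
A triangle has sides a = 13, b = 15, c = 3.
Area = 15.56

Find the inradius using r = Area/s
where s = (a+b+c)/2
s = (13 + 15 + 3)/2 = 31/2 = 15.5
r = Area/s = 15.56/15.5 ≈ 1.00387

r = 1.004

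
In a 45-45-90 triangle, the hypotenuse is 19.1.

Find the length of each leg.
In a 45-45-90 triangle hypotenuse = leg·√2, so leg = hypotenuse/√2.
Leg = 19.1/√2 ≈ 19.1/1.41421 ≈ 13.5057

Each leg = 13.51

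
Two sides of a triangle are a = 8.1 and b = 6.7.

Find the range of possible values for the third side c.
Triangle inequality: |a − b| < c < a + b
|a − b| = |8.1 − 6.7| = 1.4
a + b = 8.1 + 6.7 = 14.8

1.4 < c < 14.8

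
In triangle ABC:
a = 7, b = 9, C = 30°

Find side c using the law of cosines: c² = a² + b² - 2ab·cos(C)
c² = 7² + 9² − 2·7·9·cos(30°)
cos(30°) ≈ 0.866025
c² ≈ 49 + 81 − 126·(0.866025) ≈ 130 − 109.119 ≈ 20.8808
c ≈ √20.8808 ≈ 4.56955

c = 4.57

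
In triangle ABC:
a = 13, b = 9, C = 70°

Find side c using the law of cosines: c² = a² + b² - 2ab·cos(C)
c² = 13² + 9² − 2·13·9·cos(70°)
cos(70°) ≈ 0.34202
c² ≈ 169 + 81 − 234·(0.34202) ≈ 250 − 80.0327 ≈ 169.967
c ≈ √169.967 ≈ 13.0372

c = 13.04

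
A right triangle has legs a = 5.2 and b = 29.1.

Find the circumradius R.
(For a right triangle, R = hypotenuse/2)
Hypotenuse c = √(a² + b²) = √(27.04 + 846.81) = √873.85 ≈ 29.561
R = c/2 ≈ 29.561/2 ≈ 14.7805

R = 14.78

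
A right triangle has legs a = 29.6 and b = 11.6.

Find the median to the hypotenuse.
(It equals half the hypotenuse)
Hypotenuse c = √(a² + b²) = √(876.16 + 134.56) = √1010.72 ≈ 31.7918
Median to hypotenuse = c/2 ≈ 31.7918/2 ≈ 15.8959

Median = 15.9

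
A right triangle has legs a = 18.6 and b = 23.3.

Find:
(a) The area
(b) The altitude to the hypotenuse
(a) The legs are perpendicular, so Area = ½·a·b = ½·18.6·23.3 = ½·433.38 = 216.69
(b) Hypotenuse c = √(a² + b²) = √(345.96 + 542.89) = √888.85 ≈ 29.8136
    Area = ½·c·h_c  ⇒  h_c = 2·Area/c = 433.38/29.8136 ≈ 14.5363

Area = 216.69, h_c = 14.54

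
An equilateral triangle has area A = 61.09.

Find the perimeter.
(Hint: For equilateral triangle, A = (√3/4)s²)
A = (√3/4)s²  ⇒  s² = 4A/√3 = 4·61.09/√3 = 244.36/1.73205 ≈ 141.081
s ≈ √141.081 ≈ 11.8778
Perimeter = 3s ≈ 3·11.8778 ≈ 35.6333

Perimeter = 35.63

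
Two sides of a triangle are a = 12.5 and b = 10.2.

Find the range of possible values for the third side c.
Triangle inequality: |a − b| < c < a + b
|a − b| = |12.5 − 10.2| = 2.3
a + b = 12.5 + 10.2 = 22.7

2.3 < c < 22.7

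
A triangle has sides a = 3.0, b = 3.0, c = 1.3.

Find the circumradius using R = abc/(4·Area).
First find the area with Heron's formula.
s = (3.0 + 3.0 + 1.3)/2 = 3.65
Area = √(s(s−a)(s−b)(s−c)) = √(3.65·0.65·0.65·2.35) ≈ √3.62399 ≈ 1.90368
abc = 3.0·3.0·1.3 = 11.7
R = abc/(4·Area) ≈ 11.7/(4·1.90368) = 11.7/7.61472 ≈ 1.5365

R = 1.536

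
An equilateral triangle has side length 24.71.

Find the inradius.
r = Area/s with s the semi-perimeter.
Area = (√3/4)·24.71² = (√3/4)·610.5841 ≈ 0.433013·610.5841 ≈ 264.391
s = 3·24.71/2 = 37.065
r ≈ 264.391/37.065 ≈ 7.13316
(Equivalently r = side/(2√3) = 24.71/3.4641 ≈ 7.13316.)

r = 7.133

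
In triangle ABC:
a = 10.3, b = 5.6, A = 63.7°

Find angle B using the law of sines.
a/sin(A) = b/sin(B)  ⇒  sin(B) = b·sin(A)/a = 5.6·sin(63.7°)/10.3
sin(63.7°) ≈ 0.896486
sin(B) ≈ 5.6·0.896486/10.3 ≈ 5.02032/10.3 ≈ 0.48741
B = arcsin(0.48741) ≈ 29.1705°
(Since b ≤ a we need B ≤ A, so the obtuse alternative 180° − 29.1705° ≈ 150.83° is rejected.)

B = 29.17°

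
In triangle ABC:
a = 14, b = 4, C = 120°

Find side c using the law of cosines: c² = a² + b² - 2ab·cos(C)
c² = 14² + 4² − 2·14·4·cos(120°)
cos(120°) ≈ -0.5
c² ≈ 196 + 16 − 112·(-0.5) ≈ 212 + 56 ≈ 268
c ≈ √268 ≈ 16.3707

c = 16.37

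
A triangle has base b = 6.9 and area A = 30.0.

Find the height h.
A = ½·b·h  ⇒  h = 2A/b = 2·30.0/6.9 = 60/6.9 ≈ 8.69565

h = 8.696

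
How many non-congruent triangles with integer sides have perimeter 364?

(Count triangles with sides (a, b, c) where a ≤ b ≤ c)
Let a ≤ b ≤ c with a + b + c = 364. The only binding inequality is a + b > c, i.e. 364 − c > c, so c < 364/2; and c ≥ 364/3 since c is the largest side.
So 122 ≤ c ≤ 181. For each c, b runs from ⌈(364 − c)/2⌉ up to c (then a = 364 − b − c satisfies 1 ≤ a ≤ b automatically), giving c − ⌈(364 − c)/2⌉ + 1 choices.
Summing over c: 2 + 3 + 5 + 6 + … + 89 + 90  (60 terms, c = 122, …, 181) = 2760
Check (closed form: nearest integer to p²/48 for even p, (p+3)²/48 for odd p): 364²/48 = 132496/48 ≈ 2760.33 → 2760

2760 triangles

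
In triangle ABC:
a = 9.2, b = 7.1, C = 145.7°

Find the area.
Two sides and the included angle (SAS): A = ½·a·b·sin(C) = ½·9.2·7.1·sin(145.7°)
sin(145.7°) ≈ 0.563526
A ≈ ½·65.32·0.563526 = 32.66·0.563526 ≈ 18.4048

Area = 18.4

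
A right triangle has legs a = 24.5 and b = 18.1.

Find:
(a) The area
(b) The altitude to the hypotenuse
(a) The legs are perpendicular, so Area = ½·a·b = ½·24.5·18.1 = ½·443.45 = 221.725
(b) Hypotenuse c = √(a² + b²) = √(600.25 + 327.61) = √927.86 ≈ 30.4608
    Area = ½·c·h_c  ⇒  h_c = 2·Area/c = 443.45/30.4608 ≈ 14.5581

Area = 221.725, h_c = 14.56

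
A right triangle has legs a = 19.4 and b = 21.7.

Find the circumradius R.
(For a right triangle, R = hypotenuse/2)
Hypotenuse c = √(a² + b²) = √(376.36 + 470.89) = √847.25 ≈ 29.1076
R = c/2 ≈ 29.1076/2 ≈ 14.5538

R = 14.55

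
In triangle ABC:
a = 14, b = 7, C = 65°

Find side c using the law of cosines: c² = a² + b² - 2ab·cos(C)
c² = 14² + 7² − 2·14·7·cos(65°)
cos(65°) ≈ 0.422618
c² ≈ 196 + 49 − 196·(0.422618) ≈ 245 − 82.8332 ≈ 162.167
c ≈ √162.167 ≈ 12.7345

c = 12.73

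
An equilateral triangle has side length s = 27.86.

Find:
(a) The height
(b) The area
(a) The height splits the triangle into two 30-60-90 halves: h = s·√3/2 = 27.86·1.73205/2 ≈ 48.2549/2 ≈ 24.1275
(b) Area = (√3/4)·s² = (√3/4)·27.86² = (√3/4)·776.1796 ≈ 0.433013·776.1796 ≈ 336.096

Height = 24.13, Area = 336.1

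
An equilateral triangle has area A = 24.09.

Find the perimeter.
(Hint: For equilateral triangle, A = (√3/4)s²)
A = (√3/4)s²  ⇒  s² = 4A/√3 = 4·24.09/√3 = 96.36/1.73205 ≈ 55.6335
s ≈ √55.6335 ≈ 7.45878
Perimeter = 3s ≈ 3·7.45878 ≈ 22.3764

Perimeter = 22.38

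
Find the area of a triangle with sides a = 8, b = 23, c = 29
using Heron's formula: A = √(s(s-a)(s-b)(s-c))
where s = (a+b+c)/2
s = (8 + 23 + 29)/2 = 60/2 = 30
s − a = 22, s − b = 7, s − c = 1
s(s−a)(s−b)(s−c) = 30·22·7·1 = 4620
Area = √4620 ≈ 67.9706

s = 30.0, Area = 67.97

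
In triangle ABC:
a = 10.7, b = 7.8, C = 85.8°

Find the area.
Two sides and the included angle (SAS): A = ½·a·b·sin(C) = ½·10.7·7.8·sin(85.8°)
sin(85.8°) ≈ 0.997314
A ≈ ½·83.46·0.997314 = 41.73·0.997314 ≈ 41.6179

Area = 41.62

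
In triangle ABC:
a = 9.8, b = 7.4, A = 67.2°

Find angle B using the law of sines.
a/sin(A) = b/sin(B)  ⇒  sin(B) = b·sin(A)/a = 7.4·sin(67.2°)/9.8
sin(67.2°) ≈ 0.921863
sin(B) ≈ 7.4·0.921863/9.8 ≈ 6.82179/9.8 ≈ 0.696101
B = arcsin(0.696101) ≈ 44.115°
(Since b ≤ a we need B ≤ A, so the obtuse alternative 180° − 44.115° ≈ 135.885° is rejected.)

B = 44.11°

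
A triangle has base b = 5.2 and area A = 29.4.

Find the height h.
A = ½·b·h  ⇒  h = 2A/b = 2·29.4/5.2 = 58.8/5.2 ≈ 11.3077

h = 11.31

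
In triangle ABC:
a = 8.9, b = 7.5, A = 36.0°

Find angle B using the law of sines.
a/sin(A) = b/sin(B)  ⇒  sin(B) = b·sin(A)/a = 7.5·sin(36.0°)/8.9
sin(36.0°) ≈ 0.587785
sin(B) ≈ 7.5·0.587785/8.9 ≈ 4.40839/8.9 ≈ 0.495325
B = arcsin(0.495325) ≈ 29.6912°
(Since b ≤ a we need B ≤ A, so the obtuse alternative 180° − 29.6912° ≈ 150.309° is rejected.)

B = 29.69°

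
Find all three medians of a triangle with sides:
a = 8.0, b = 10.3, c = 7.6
Median formula: m_a = ½√(2b² + 2c² − a²) (and cyclically). a² = 64, b² = 106.09, c² = 57.76.
m_a = ½√(2·106.09 + 2·57.76 − 64) = ½√263.7 ≈ ½·16.2388 ≈ 8.11942
m_b = ½√(2·64 + 2·57.76 − 106.09) = ½√137.43 ≈ ½·11.7231 ≈ 5.86153
m_c = ½√(2·64 + 2·106.09 − 57.76) = ½√282.42 ≈ ½·16.8054 ≈ 8.40268

m_a = 8.119, m_b = 5.862, m_c = 8.403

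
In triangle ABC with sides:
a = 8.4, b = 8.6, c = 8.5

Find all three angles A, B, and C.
Law of cosines for each angle (a² = 70.56, b² = 73.96, c² = 72.25):
cos(A) = (b² + c² − a²)/(2bc) = (73.96 + 72.25 − 70.56)/(2·8.6·8.5) = 75.65/146.2 ≈ 0.517442  ⇒  A ≈ 58.8392°
cos(B) = (a² + c² − b²)/(2ac) = (70.56 + 72.25 − 73.96)/(2·8.4·8.5) = 68.85/142.8 ≈ 0.482143  ⇒  B ≈ 61.1746°
cos(C) = (a² + b² − c²)/(2ab) = (70.56 + 73.96 − 72.25)/(2·8.4·8.6) = 72.27/144.48 ≈ 0.500208  ⇒  C ≈ 59.9863°
Check: A + B + C ≈ 180°

A = 58.84°, B = 61.17°, C = 59.99°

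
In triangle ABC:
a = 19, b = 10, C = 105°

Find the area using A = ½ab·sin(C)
A = ½·a·b·sin(C) = ½·19·10·sin(105°)
sin(105°) ≈ 0.965926
A ≈ ½·190·0.965926 = 95·0.965926 ≈ 91.763

Area = 91.76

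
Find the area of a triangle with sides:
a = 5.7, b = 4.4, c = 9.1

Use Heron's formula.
s = (5.7 + 4.4 + 9.1)/2 = 19.2/2 = 9.6
s − a = 3.9, s − b = 5.2, s − c = 0.5
s(s−a)(s−b)(s−c) = 9.6·3.9·5.2·0.5 ≈ 97.344
Area = √97.344 ≈ 9.86631

Area = 9.866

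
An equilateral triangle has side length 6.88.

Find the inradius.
r = Area/s with s the semi-perimeter.
Area = (√3/4)·6.88² = (√3/4)·47.3344 ≈ 0.433013·47.3344 ≈ 20.4964
s = 3·6.88/2 = 10.32
r ≈ 20.4964/10.32 ≈ 1.98608
(Equivalently r = side/(2√3) = 6.88/3.4641 ≈ 1.98608.)

r = 1.986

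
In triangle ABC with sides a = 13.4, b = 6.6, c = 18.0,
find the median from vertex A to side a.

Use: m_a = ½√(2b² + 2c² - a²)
m_a = ½√(2·6.6² + 2·18.0² − 13.4²) = ½√(2·43.56 + 2·324 − 179.56) = ½√(87.12 + 648 − 179.56) = ½√555.56
√555.56 ≈ 23.5703, so m_a ≈ 11.7852

m_a = 11.79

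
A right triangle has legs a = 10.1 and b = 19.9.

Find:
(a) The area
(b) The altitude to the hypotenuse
(a) The legs are perpendicular, so Area = ½·a·b = ½·10.1·19.9 = ½·200.99 = 100.495
(b) Hypotenuse c = √(a² + b²) = √(102.01 + 396.01) = √498.02 ≈ 22.3164
    Area = ½·c·h_c  ⇒  h_c = 2·Area/c = 200.99/22.3164 ≈ 9.0064

Area = 100.495, h_c = 9.006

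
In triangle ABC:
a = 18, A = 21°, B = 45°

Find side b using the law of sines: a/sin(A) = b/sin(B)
a/sin(A) = b/sin(B)  ⇒  b = a·sin(B)/sin(A) = 18·sin(45°)/sin(21°)
sin(45°) ≈ 0.707107, sin(21°) ≈ 0.358368
b ≈ 18·0.707107/0.358368 ≈ 12.7279/0.358368 ≈ 35.5164

b = 35.52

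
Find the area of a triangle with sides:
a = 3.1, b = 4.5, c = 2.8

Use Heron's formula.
s = (3.1 + 4.5 + 2.8)/2 = 10.4/2 = 5.2
s − a = 2.1, s − b = 0.7, s − c = 2.4
s(s−a)(s−b)(s−c) = 5.2·2.1·0.7·2.4 ≈ 18.3456
Area = √18.3456 ≈ 4.28318

Area = 4.283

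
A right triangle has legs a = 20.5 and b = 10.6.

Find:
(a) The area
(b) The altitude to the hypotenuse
(a) The legs are perpendicular, so Area = ½·a·b = ½·20.5·10.6 = ½·217.3 = 108.65
(b) Hypotenuse c = √(a² + b²) = √(420.25 + 112.36) = √532.61 ≈ 23.0783
    Area = ½·c·h_c  ⇒  h_c = 2·Area/c = 217.3/23.0783 ≈ 9.41575

Area = 108.65, h_c = 9.416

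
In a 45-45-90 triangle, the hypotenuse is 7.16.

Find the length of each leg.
In a 45-45-90 triangle hypotenuse = leg·√2, so leg = hypotenuse/√2.
Leg = 7.16/√2 ≈ 7.16/1.41421 ≈ 5.06288

Each leg = 5.063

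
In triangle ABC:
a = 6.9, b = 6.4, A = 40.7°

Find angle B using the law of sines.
a/sin(A) = b/sin(B)  ⇒  sin(B) = b·sin(A)/a = 6.4·sin(40.7°)/6.9
sin(40.7°) ≈ 0.652098
sin(B) ≈ 6.4·0.652098/6.9 ≈ 4.17343/6.9 ≈ 0.604845
B = arcsin(0.604845) ≈ 37.2177°
(Since b ≤ a we need B ≤ A, so the obtuse alternative 180° − 37.2177° ≈ 142.782° is rejected.)

B = 37.22°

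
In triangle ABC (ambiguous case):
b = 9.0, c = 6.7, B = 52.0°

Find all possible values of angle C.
b/sin(B) = c/sin(C)  ⇒  sin(C) = c·sin(B)/b = 6.7·sin(52.0°)/9.0
sin(52.0°) ≈ 0.788011
sin(C) ≈ 6.7·0.788011/9.0 ≈ 5.27967/9.0 ≈ 0.58663
Candidate 1: C₁ = arcsin(0.58663) ≈ 35.9182°  →  A = 180° − 52.0° − 35.9182° ≈ 92.0818° > 0, valid
Candidate 2: C₂ = 180° − C₁ ≈ 144.082°  →  A = 180° − 52.0° − 144.082° ≈ -16.0818° ≤ 0, not a valid triangle

C = 35.92° (one solution)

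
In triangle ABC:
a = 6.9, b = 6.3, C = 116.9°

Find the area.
Two sides and the included angle (SAS): A = ½·a·b·sin(C) = ½·6.9·6.3·sin(116.9°)
sin(116.9°) ≈ 0.891798
A ≈ ½·43.47·0.891798 = 21.735·0.891798 ≈ 19.3832

Area = 19.38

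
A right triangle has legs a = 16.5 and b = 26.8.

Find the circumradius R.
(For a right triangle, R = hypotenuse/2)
Hypotenuse c = √(a² + b²) = √(272.25 + 718.24) = √990.49 ≈ 31.4721
R = c/2 ≈ 31.4721/2 ≈ 15.736

R = 15.74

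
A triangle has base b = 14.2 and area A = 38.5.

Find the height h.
A = ½·b·h  ⇒  h = 2A/b = 2·38.5/14.2 = 77/14.2 ≈ 5.42254

h = 5.423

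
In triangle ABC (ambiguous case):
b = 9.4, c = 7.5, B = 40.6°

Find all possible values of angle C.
b/sin(B) = c/sin(C)  ⇒  sin(C) = c·sin(B)/b = 7.5·sin(40.6°)/9.4
sin(40.6°) ≈ 0.650774
sin(C) ≈ 7.5·0.650774/9.4 ≈ 4.88081/9.4 ≈ 0.519235
Candidate 1: C₁ = arcsin(0.519235) ≈ 31.2809°  →  A = 180° − 40.6° − 31.2809° ≈ 108.119° > 0, valid
Candidate 2: C₂ = 180° − C₁ ≈ 148.719°  →  A = 180° − 40.6° − 148.719° ≈ -9.3191° ≤ 0, not a valid triangle

C = 31.28° (one solution)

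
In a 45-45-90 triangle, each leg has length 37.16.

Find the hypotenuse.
In a 45-45-90 triangle the sides are in ratio 1 : 1 : √2, so hypotenuse = leg·√2.
Hypotenuse = 37.16·√2 ≈ 37.16·1.41421 ≈ 52.5522

Hypotenuse = 37.16√2 = 52.55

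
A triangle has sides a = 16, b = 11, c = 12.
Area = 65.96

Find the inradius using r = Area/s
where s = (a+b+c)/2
s = (16 + 11 + 12)/2 = 39/2 = 19.5
r = Area/s = 65.96/19.5 ≈ 3.38256

r = 3.383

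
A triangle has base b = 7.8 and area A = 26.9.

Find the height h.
A = ½·b·h  ⇒  h = 2A/b = 2·26.9/7.8 = 53.8/7.8 ≈ 6.89744

h = 6.897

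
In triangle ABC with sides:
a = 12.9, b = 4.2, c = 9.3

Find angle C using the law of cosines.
c² = a² + b² − 2ab·cos(C)  ⇒  cos(C) = (a² + b² − c²)/(2ab)
cos(C) = (12.9² + 4.2² − 9.3²)/(2·12.9·4.2) = (166.41 + 17.64 − 86.49)/108.36 = 97.56/108.36 ≈ 0.900332
C = arccos(0.900332) ≈ 25.7982°

C = 25.8°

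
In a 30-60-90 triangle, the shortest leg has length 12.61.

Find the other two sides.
In a 30-60-90 triangle the sides are in ratio 1 : √3 : 2 (short leg : long leg : hypotenuse).
Long leg = 12.61·√3 ≈ 12.61·1.73205 ≈ 21.8412
Hypotenuse = 2·12.61 = 25.22

Long leg = 12.61√3 = 21.84, Hypotenuse = 25.22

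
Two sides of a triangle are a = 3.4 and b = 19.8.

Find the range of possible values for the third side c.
Triangle inequality: |a − b| < c < a + b
|a − b| = |3.4 − 19.8| = 16.4
a + b = 3.4 + 19.8 = 23.2

16.4 < c < 23.2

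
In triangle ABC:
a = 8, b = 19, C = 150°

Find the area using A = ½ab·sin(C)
A = ½·a·b·sin(C) = ½·8·19·sin(150°)
sin(150°) ≈ 0.5
A ≈ ½·152·0.5 = 76·0.5 ≈ 38

Area = 38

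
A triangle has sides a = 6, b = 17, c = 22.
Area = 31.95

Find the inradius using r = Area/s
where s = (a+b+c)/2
s = (6 + 17 + 22)/2 = 45/2 = 22.5
r = Area/s = 31.95/22.5 ≈ 1.42

r = 1.42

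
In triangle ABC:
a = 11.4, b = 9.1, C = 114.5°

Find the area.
Two sides and the included angle (SAS): A = ½·a·b·sin(C) = ½·11.4·9.1·sin(114.5°)
sin(114.5°) ≈ 0.909961
A ≈ ½·103.74·0.909961 = 51.87·0.909961 ≈ 47.1997

Area = 47.2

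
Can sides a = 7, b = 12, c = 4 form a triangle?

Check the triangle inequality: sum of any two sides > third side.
a + b vs c: 7 + 12 = 19 > 4  ✓
a + c vs b: 7 + 4 = 11 ≤ 12  ✗
b + c vs a: 12 + 4 = 16 > 7  ✓

No: 7 + 4 = 11 is not > 12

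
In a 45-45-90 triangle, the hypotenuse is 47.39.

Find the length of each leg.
In a 45-45-90 triangle hypotenuse = leg·√2, so leg = hypotenuse/√2.
Leg = 47.39/√2 ≈ 47.39/1.41421 ≈ 33.5098

Each leg = 33.51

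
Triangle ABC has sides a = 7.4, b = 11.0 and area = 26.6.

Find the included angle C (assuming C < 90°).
Area = ½·a·b·sin(C)  ⇒  sin(C) = 2·Area/(a·b) = 2·26.6/(7.4·11.0) = 53.2/81.4 ≈ 0.653563
C = arcsin(0.653563) ≈ 40.8108° (taking the acute solution since C < 90°)

C = 40.81°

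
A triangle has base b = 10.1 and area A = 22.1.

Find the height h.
A = ½·b·h  ⇒  h = 2A/b = 2·22.1/10.1 = 44.2/10.1 ≈ 4.37624

h = 4.376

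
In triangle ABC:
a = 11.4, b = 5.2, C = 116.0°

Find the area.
Two sides and the included angle (SAS): A = ½·a·b·sin(C) = ½·11.4·5.2·sin(116.0°)
sin(116.0°) ≈ 0.898794
A ≈ ½·59.28·0.898794 = 29.64·0.898794 ≈ 26.6403

Area = 26.64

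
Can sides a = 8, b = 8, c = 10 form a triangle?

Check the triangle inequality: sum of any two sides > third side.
a + b vs c: 8 + 8 = 16 > 10  ✓
a + c vs b: 8 + 10 = 18 > 8  ✓
b + c vs a: 8 + 10 = 18 > 8  ✓

Yes, triangle inequality satisfied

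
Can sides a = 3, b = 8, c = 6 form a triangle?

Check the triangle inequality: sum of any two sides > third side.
a + b vs c: 3 + 8 = 11 > 6  ✓
a + c vs b: 3 + 6 = 9 > 8  ✓
b + c vs a: 8 + 6 = 14 > 3  ✓

Yes, triangle inequality satisfied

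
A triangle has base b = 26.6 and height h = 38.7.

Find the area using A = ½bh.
A = ½·b·h = ½·26.6·38.7 = ½·1029.42 = 514.71

Area = 514.71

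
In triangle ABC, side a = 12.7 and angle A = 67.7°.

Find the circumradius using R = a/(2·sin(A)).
R = a/(2·sin(A)) = 12.7/(2·sin(67.7°))
sin(67.7°) ≈ 0.92521
R ≈ 12.7/(2·0.92521) = 12.7/1.85042 ≈ 6.86331

R = 6.863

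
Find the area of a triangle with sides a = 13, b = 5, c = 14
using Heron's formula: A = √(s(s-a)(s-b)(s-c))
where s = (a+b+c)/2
s = (13 + 5 + 14)/2 = 32/2 = 16
s − a = 3, s − b = 11, s − c = 2
s(s−a)(s−b)(s−c) = 16·3·11·2 = 1056
Area = √1056 ≈ 32.4962

s = 16.0, Area = 32.5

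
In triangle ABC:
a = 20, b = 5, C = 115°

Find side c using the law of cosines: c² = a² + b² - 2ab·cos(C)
c² = 20² + 5² − 2·20·5·cos(115°)
cos(115°) ≈ -0.422618
c² ≈ 400 + 25 − 200·(-0.422618) ≈ 425 + 84.5237 ≈ 509.524
c ≈ √509.524 ≈ 22.5726

c = 22.57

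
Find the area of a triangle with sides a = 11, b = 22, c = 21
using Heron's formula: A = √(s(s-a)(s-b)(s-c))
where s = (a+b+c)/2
s = (11 + 22 + 21)/2 = 54/2 = 27
s − a = 16, s − b = 5, s − c = 6
s(s−a)(s−b)(s−c) = 27·16·5·6 = 12960
Area = √12960 ≈ 113.842

s = 27.0, Area = 113.8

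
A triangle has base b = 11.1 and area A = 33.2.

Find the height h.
A = ½·b·h  ⇒  h = 2A/b = 2·33.2/11.1 = 66.4/11.1 ≈ 5.98198

h = 5.982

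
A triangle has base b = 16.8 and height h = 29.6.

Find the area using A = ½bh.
A = ½·b·h = ½·16.8·29.6 = ½·497.28 = 248.64

Area = 248.64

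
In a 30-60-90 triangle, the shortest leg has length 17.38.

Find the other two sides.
In a 30-60-90 triangle the sides are in ratio 1 : √3 : 2 (short leg : long leg : hypotenuse).
Long leg = 17.38·√3 ≈ 17.38·1.73205 ≈ 30.103
Hypotenuse = 2·17.38 = 34.76

Long leg = 17.38√3 = 30.1, Hypotenuse = 34.76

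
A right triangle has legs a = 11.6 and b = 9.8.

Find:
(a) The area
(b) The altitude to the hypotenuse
(a) The legs are perpendicular, so Area = ½·a·b = ½·11.6·9.8 = ½·113.68 = 56.84
(b) Hypotenuse c = √(a² + b²) = √(134.56 + 96.04) = √230.6 ≈ 15.1855
    Area = ½·c·h_c  ⇒  h_c = 2·Area/c = 113.68/15.1855 ≈ 7.48608

Area = 56.84, h_c = 7.486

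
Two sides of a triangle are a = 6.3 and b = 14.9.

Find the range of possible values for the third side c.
Triangle inequality: |a − b| < c < a + b
|a − b| = |6.3 − 14.9| = 8.6
a + b = 6.3 + 14.9 = 21.2

8.6 < c < 21.2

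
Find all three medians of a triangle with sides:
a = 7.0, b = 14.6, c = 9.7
Median formula: m_a = ½√(2b² + 2c² − a²) (and cyclically). a² = 49, b² = 213.16, c² = 94.09.
m_a = ½√(2·213.16 + 2·94.09 − 49) = ½√565.5 ≈ ½·23.7802 ≈ 11.8901
m_b = ½√(2·49 + 2·94.09 − 213.16) = ½√73.02 ≈ ½·8.54517 ≈ 4.27259
m_c = ½√(2·49 + 2·213.16 − 94.09) = ½√430.23 ≈ ½·20.742 ≈ 10.371

m_a = 11.89, m_b = 4.273, m_c = 10.37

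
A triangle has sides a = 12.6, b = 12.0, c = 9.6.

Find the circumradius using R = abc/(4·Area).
First find the area with Heron's formula.
s = (12.6 + 12.0 + 9.6)/2 = 17.1
Area = √(s(s−a)(s−b)(s−c)) = √(17.1·4.5·5.1·7.5) ≈ √2943.34 ≈ 54.2525
abc = 12.6·12.0·9.6 = 1451.52
R = abc/(4·Area) ≈ 1451.52/(4·54.2525) = 1451.52/217.01 ≈ 6.68872

R = 6.689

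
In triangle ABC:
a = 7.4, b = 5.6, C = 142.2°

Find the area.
Two sides and the included angle (SAS): A = ½·a·b·sin(C) = ½·7.4·5.6·sin(142.2°)
sin(142.2°) ≈ 0.612907
A ≈ ½·41.44·0.612907 = 20.72·0.612907 ≈ 12.6994

Area = 12.7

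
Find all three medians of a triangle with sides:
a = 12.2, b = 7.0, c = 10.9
Median formula: m_a = ½√(2b² + 2c² − a²) (and cyclically). a² = 148.84, b² = 49, c² = 118.81.
m_a = ½√(2·49 + 2·118.81 − 148.84) = ½√186.78 ≈ ½·13.6667 ≈ 6.83337
m_b = ½√(2·148.84 + 2·118.81 − 49) = ½√486.3 ≈ ½·22.0522 ≈ 11.0261
m_c = ½√(2·148.84 + 2·49 − 118.81) = ½√276.87 ≈ ½·16.6394 ≈ 8.31971

m_a = 6.833, m_b = 11.03, m_c = 8.32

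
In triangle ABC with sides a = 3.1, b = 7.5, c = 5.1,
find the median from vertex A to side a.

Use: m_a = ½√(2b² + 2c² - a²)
m_a = ½√(2·7.5² + 2·5.1² − 3.1²) = ½√(2·56.25 + 2·26.01 − 9.61) = ½√(112.5 + 52.02 − 9.61) = ½√154.91
√154.91 ≈ 12.4463, so m_a ≈ 6.22314

m_a = 6.223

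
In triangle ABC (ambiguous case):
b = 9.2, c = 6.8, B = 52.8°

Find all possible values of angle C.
b/sin(B) = c/sin(C)  ⇒  sin(C) = c·sin(B)/b = 6.8·sin(52.8°)/9.2
sin(52.8°) ≈ 0.79653
sin(C) ≈ 6.8·0.79653/9.2 ≈ 5.4164/9.2 ≈ 0.58874
Candidate 1: C₁ = arcsin(0.58874) ≈ 36.0676°  →  A = 180° − 52.8° − 36.0676° ≈ 91.1324° > 0, valid
Candidate 2: C₂ = 180° − C₁ ≈ 143.932°  →  A = 180° − 52.8° − 143.932° ≈ -16.7324° ≤ 0, not a valid triangle

C = 36.07° (one solution)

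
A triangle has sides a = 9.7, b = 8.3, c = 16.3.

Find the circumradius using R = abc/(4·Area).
First find the area with Heron's formula.
s = (9.7 + 8.3 + 16.3)/2 = 17.15
Area = √(s(s−a)(s−b)(s−c)) = √(17.15·7.45·8.85·0.85) ≈ √961.131 ≈ 31.0021
abc = 9.7·8.3·16.3 = 1312.313
R = abc/(4·Area) ≈ 1312.313/(4·31.0021) = 1312.313/124.008 ≈ 10.5824

R = 10.58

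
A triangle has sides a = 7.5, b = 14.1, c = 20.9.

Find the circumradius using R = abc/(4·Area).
First find the area with Heron's formula.
s = (7.5 + 14.1 + 20.9)/2 = 21.25
Area = √(s(s−a)(s−b)(s−c)) = √(21.25·13.75·7.15·0.35) ≈ √731.199 ≈ 27.0407
abc = 7.5·14.1·20.9 = 2210.175
R = abc/(4·Area) ≈ 2210.175/(4·27.0407) = 2210.175/108.163 ≈ 20.4338

R = 20.43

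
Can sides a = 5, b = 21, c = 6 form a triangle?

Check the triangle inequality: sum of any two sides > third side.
a + b vs c: 5 + 21 = 26 > 6  ✓
a + c vs b: 5 + 6 = 11 ≤ 21  ✗
b + c vs a: 21 + 6 = 27 > 5  ✓

No: 5 + 6 = 11 is not > 21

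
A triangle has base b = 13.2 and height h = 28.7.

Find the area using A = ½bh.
A = ½·b·h = ½·13.2·28.7 = ½·378.84 = 189.42

Area = 189.42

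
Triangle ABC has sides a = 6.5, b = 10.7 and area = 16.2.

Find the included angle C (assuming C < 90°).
Area = ½·a·b·sin(C)  ⇒  sin(C) = 2·Area/(a·b) = 2·16.2/(6.5·10.7) = 32.4/69.55 ≈ 0.465852
C = arcsin(0.465852) ≈ 27.7654° (taking the acute solution since C < 90°)

C = 27.77°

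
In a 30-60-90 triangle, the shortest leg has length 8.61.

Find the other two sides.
In a 30-60-90 triangle the sides are in ratio 1 : √3 : 2 (short leg : long leg : hypotenuse).
Long leg = 8.61·√3 ≈ 8.61·1.73205 ≈ 14.913
Hypotenuse = 2·8.61 = 17.22

Long leg = 8.61√3 = 14.91, Hypotenuse = 17.22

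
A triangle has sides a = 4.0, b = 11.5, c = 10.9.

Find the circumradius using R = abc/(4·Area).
First find the area with Heron's formula.
s = (4.0 + 11.5 + 10.9)/2 = 13.2
Area = √(s(s−a)(s−b)(s−c)) = √(13.2·9.2·1.7·2.3) ≈ √474.83 ≈ 21.7906
abc = 4.0·11.5·10.9 = 501.4
R = abc/(4·Area) ≈ 501.4/(4·21.7906) = 501.4/87.1624 ≈ 5.75248

R = 5.752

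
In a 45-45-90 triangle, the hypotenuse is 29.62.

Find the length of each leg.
In a 45-45-90 triangle hypotenuse = leg·√2, so leg = hypotenuse/√2.
Leg = 29.62/√2 ≈ 29.62/1.41421 ≈ 20.9445

Each leg = 20.94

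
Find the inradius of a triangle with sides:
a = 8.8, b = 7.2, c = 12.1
r = Area/s where s is the semi-perimeter.
s = (8.8 + 7.2 + 12.1)/2 = 28.1/2 = 14.05
Area = √(s(s−a)(s−b)(s−c)) = √(14.05·5.25·6.85·1.95) ≈ √985.283 ≈ 31.3892
r ≈ 31.3892/14.05 ≈ 2.23411

r = 2.234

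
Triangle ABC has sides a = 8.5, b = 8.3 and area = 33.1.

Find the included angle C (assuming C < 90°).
Area = ½·a·b·sin(C)  ⇒  sin(C) = 2·Area/(a·b) = 2·33.1/(8.5·8.3) = 66.2/70.55 ≈ 0.938342
C = arcsin(0.938342) ≈ 69.7749° (taking the acute solution since C < 90°)

C = 69.77°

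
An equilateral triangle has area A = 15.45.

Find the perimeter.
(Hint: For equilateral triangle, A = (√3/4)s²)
A = (√3/4)s²  ⇒  s² = 4A/√3 = 4·15.45/√3 = 61.8/1.73205 ≈ 35.6802
s ≈ √35.6802 ≈ 5.97329
Perimeter = 3s ≈ 3·5.97329 ≈ 17.9199

Perimeter = 17.92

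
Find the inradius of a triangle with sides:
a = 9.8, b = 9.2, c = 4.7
r = Area/s where s is the semi-perimeter.
s = (9.8 + 9.2 + 4.7)/2 = 23.7/2 = 11.85
Area = √(s(s−a)(s−b)(s−c)) = √(11.85·2.05·2.65·7.15) ≈ √460.282 ≈ 21.4542
r ≈ 21.4542/11.85 ≈ 1.81048

r = 1.81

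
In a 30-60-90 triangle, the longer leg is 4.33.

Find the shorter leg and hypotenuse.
In a 30-60-90 triangle the sides are in ratio 1 : √3 : 2, so short leg = long leg/√3 and hypotenuse = 2·(short leg).
Short leg = 4.33/√3 ≈ 4.33/1.73205 ≈ 2.49993
Hypotenuse = 2·2.49993 ≈ 4.99985

Short leg = 2.5, Hypotenuse = 5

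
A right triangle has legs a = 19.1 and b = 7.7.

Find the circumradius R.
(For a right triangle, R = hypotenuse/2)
Hypotenuse c = √(a² + b²) = √(364.81 + 59.29) = √424.1 ≈ 20.5937
R = c/2 ≈ 20.5937/2 ≈ 10.2968

R = 10.3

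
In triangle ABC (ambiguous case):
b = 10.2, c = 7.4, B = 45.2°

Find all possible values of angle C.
b/sin(B) = c/sin(C)  ⇒  sin(C) = c·sin(B)/b = 7.4·sin(45.2°)/10.2
sin(45.2°) ≈ 0.709571
sin(C) ≈ 7.4·0.709571/10.2 ≈ 5.25082/10.2 ≈ 0.514787
Candidate 1: C₁ = arcsin(0.514787) ≈ 30.9832°  →  A = 180° − 45.2° − 30.9832° ≈ 103.817° > 0, valid
Candidate 2: C₂ = 180° − C₁ ≈ 149.017°  →  A = 180° − 45.2° − 149.017° ≈ -14.2168° ≤ 0, not a valid triangle

C = 30.98° (one solution)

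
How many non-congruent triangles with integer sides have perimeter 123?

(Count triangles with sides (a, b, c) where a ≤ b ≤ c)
Let a ≤ b ≤ c with a + b + c = 123. The only binding inequality is a + b > c, i.e. 123 − c > c, so c < 123/2; and c ≥ 123/3 since c is the largest side.
So 41 ≤ c ≤ 61. For each c, b runs from ⌈(123 − c)/2⌉ up to c (then a = 123 − b − c satisfies 1 ≤ a ≤ b automatically), giving c − ⌈(123 − c)/2⌉ + 1 choices.
Summing over c: 1 + 2 + 4 + 5 + … + 29 + 31  (21 terms, c = 41, …, 61) = 331
Check (closed form: nearest integer to p²/48 for even p, (p+3)²/48 for odd p): (123+3)²/48 = 126²/48 = 15876/48 ≈ 330.75 → 331

331 triangles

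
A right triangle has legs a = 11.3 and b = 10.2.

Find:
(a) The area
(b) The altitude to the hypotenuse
(a) The legs are perpendicular, so Area = ½·a·b = ½·11.3·10.2 = ½·115.26 = 57.63
(b) Hypotenuse c = √(a² + b²) = √(127.69 + 104.04) = √231.73 ≈ 15.2227
    Area = ½·c·h_c  ⇒  h_c = 2·Area/c = 115.26/15.2227 ≈ 7.5716

Area = 57.63, h_c = 7.572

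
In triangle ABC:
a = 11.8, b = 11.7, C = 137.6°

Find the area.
Two sides and the included angle (SAS): A = ½·a·b·sin(C) = ½·11.8·11.7·sin(137.6°)
sin(137.6°) ≈ 0.674302
A ≈ ½·138.06·0.674302 = 69.03·0.674302 ≈ 46.5471

Area = 46.55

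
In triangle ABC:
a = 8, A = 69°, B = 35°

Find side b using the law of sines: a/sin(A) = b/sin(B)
a/sin(A) = b/sin(B)  ⇒  b = a·sin(B)/sin(A) = 8·sin(35°)/sin(69°)
sin(35°) ≈ 0.573576, sin(69°) ≈ 0.93358
b ≈ 8·0.573576/0.93358 ≈ 4.58861/0.93358 ≈ 4.91507

b = 4.915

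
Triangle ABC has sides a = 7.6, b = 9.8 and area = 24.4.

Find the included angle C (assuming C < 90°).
Area = ½·a·b·sin(C)  ⇒  sin(C) = 2·Area/(a·b) = 2·24.4/(7.6·9.8) = 48.8/74.48 ≈ 0.655209
C = arcsin(0.655209) ≈ 40.9355° (taking the acute solution since C < 90°)

C = 40.94°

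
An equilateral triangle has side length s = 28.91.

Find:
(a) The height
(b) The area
(a) The height splits the triangle into two 30-60-90 halves: h = s·√3/2 = 28.91·1.73205/2 ≈ 50.0736/2 ≈ 25.0368
(b) Area = (√3/4)·s² = (√3/4)·28.91² = (√3/4)·835.7881 ≈ 0.433013·835.7881 ≈ 361.907

Height = 25.04, Area = 361.9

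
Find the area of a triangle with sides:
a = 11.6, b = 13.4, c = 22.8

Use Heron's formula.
s = (11.6 + 13.4 + 22.8)/2 = 47.8/2 = 23.9
s − a = 12.3, s − b = 10.5, s − c = 1.1
s(s−a)(s−b)(s−c) = 23.9·12.3·10.5·1.1 ≈ 3395.35
Area = √3395.35 ≈ 58.2697

Area = 58.27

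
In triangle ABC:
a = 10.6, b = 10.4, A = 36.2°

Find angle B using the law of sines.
a/sin(A) = b/sin(B)  ⇒  sin(B) = b·sin(A)/a = 10.4·sin(36.2°)/10.6
sin(36.2°) ≈ 0.590606
sin(B) ≈ 10.4·0.590606/10.6 ≈ 6.1423/10.6 ≈ 0.579462
B = arcsin(0.579462) ≈ 35.4127°
(Since b ≤ a we need B ≤ A, so the obtuse alternative 180° − 35.4127° ≈ 144.587° is rejected.)

B = 35.41°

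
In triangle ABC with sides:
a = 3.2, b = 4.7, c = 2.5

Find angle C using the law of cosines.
c² = a² + b² − 2ab·cos(C)  ⇒  cos(C) = (a² + b² − c²)/(2ab)
cos(C) = (3.2² + 4.7² − 2.5²)/(2·3.2·4.7) = (10.24 + 22.09 − 6.25)/30.08 = 26.08/30.08 ≈ 0.867021
C = arccos(0.867021) ≈ 29.8857°

C = 29.89°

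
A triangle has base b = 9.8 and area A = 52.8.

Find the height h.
A = ½·b·h  ⇒  h = 2A/b = 2·52.8/9.8 = 105.6/9.8 ≈ 10.7755

h = 10.78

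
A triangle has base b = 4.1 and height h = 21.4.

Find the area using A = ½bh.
A = ½·b·h = ½·4.1·21.4 = ½·87.74 = 43.87

Area = 43.87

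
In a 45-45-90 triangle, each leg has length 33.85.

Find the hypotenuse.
In a 45-45-90 triangle the sides are in ratio 1 : 1 : √2, so hypotenuse = leg·√2.
Hypotenuse = 33.85·√2 ≈ 33.85·1.41421 ≈ 47.8711

Hypotenuse = 33.85√2 = 47.87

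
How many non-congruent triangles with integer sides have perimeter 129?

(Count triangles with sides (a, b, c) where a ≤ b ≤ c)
Let a ≤ b ≤ c with a + b + c = 129. The only binding inequality is a + b > c, i.e. 129 − c > c, so c < 129/2; and c ≥ 129/3 since c is the largest side.
So 43 ≤ c ≤ 64. For each c, b runs from ⌈(129 − c)/2⌉ up to c (then a = 129 − b − c satisfies 1 ≤ a ≤ b automatically), giving c − ⌈(129 − c)/2⌉ + 1 choices.
Summing over c: 1 + 2 + 4 + 5 + … + 31 + 32  (22 terms, c = 43, …, 64) = 363
Check (closed form: nearest integer to p²/48 for even p, (p+3)²/48 for odd p): (129+3)²/48 = 132²/48 = 17424/48 ≈ 363.00 → 363

363 triangles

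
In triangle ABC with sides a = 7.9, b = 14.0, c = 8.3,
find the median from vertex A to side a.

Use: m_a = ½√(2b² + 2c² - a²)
m_a = ½√(2·14.0² + 2·8.3² − 7.9²) = ½√(2·196 + 2·68.89 − 62.41) = ½√(392 + 137.78 − 62.41) = ½√467.37
√467.37 ≈ 21.6187, so m_a ≈ 10.8094

m_a = 10.81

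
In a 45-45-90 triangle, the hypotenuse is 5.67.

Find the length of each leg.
In a 45-45-90 triangle hypotenuse = leg·√2, so leg = hypotenuse/√2.
Leg = 5.67/√2 ≈ 5.67/1.41421 ≈ 4.0093

Each leg = 4.009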